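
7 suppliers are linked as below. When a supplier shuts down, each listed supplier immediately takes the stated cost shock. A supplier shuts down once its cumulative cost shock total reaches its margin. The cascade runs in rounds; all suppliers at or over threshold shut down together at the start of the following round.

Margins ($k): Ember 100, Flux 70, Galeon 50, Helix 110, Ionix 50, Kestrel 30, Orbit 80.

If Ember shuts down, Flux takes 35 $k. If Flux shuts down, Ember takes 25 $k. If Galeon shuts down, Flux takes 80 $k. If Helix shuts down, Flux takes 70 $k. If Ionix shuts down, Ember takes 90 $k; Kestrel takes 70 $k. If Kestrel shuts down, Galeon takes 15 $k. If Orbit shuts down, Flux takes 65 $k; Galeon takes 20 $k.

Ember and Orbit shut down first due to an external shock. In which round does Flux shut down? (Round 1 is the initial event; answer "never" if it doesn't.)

Round 1 — Ember, Orbit shut down (initial).
  Flux: +35+65 → 100 ≥ 70
  Galeon: +20 → 20 < 50
Round 2 — Flux shuts down.
No further shutdowns.

2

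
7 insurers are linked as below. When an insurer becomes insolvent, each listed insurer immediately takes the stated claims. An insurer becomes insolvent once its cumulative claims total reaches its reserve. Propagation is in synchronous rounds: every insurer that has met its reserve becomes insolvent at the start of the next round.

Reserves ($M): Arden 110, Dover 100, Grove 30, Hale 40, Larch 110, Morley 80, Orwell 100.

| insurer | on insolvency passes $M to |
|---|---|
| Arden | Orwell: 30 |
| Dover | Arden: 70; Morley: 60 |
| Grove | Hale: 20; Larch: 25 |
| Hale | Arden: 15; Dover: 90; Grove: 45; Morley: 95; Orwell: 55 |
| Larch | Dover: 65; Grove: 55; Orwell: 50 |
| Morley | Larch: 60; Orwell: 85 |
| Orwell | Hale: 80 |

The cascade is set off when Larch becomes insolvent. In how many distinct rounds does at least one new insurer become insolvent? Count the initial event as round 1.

2

Round 1 — Larch becomes insolvent (initial).
  Dover: +65 → 65 < 100
  Grove: +55 → 55 ≥ 30
  Orwell: +50 → 50 < 100
Round 2 — Grove becomes insolvent.
  Hale: +20 → 20 < 40
No further insolvencies.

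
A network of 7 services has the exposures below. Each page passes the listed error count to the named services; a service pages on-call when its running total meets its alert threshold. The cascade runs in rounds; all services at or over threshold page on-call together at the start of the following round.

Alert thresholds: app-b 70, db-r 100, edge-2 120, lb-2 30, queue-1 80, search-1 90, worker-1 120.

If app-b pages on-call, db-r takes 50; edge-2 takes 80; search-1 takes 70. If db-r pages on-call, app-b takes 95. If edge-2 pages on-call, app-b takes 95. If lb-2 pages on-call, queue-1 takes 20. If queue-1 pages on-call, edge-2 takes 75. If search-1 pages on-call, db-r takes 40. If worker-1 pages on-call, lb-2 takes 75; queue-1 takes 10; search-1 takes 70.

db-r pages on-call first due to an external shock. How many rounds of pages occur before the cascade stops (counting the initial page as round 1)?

Round 1 — db-r pages on-call (initial).
  app-b: +95 → 95 ≥ 70
Round 2 — app-b pages on-call.
  edge-2: +80 → 80 < 120
  search-1: +70 → 70 < 90
No further pages.

2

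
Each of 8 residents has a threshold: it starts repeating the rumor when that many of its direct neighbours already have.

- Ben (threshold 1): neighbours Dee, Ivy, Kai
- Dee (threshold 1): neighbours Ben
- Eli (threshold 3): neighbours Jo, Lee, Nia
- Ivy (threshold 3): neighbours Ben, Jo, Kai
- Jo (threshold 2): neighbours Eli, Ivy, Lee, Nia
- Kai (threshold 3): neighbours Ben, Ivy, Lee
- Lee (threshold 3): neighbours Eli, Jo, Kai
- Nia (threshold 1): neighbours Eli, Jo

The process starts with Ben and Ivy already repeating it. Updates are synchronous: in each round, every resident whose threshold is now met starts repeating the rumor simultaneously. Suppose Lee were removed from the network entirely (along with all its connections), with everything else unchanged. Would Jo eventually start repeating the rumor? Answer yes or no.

no

With Lee removed:
Round 1 — Ben, Ivy start repeating the rumor (initial).
Round 2 — checking thresholds:
  Dee: 1 of 1 neighbours ≥ 1, starts repeating the rumor.
  Jo: 1 of 3 neighbours < 2, below threshold.
  Kai: 2 of 2 neighbours < 3, below threshold.
Round 3 — no new spreads; cascade stops.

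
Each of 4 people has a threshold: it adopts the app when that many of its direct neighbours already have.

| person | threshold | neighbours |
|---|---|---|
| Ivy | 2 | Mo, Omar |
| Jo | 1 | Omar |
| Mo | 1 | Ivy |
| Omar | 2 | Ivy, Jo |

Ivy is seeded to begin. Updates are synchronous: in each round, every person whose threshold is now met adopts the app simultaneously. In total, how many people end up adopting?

2

Round 1 — Ivy adopts the app (initial).
Round 2 — checking thresholds:
  Mo: 1 of 1 neighbours ≥ 1, adopts the app.
  Omar: 1 of 2 neighbours < 2, below threshold.
Round 3 — no new adoptions; cascade stops.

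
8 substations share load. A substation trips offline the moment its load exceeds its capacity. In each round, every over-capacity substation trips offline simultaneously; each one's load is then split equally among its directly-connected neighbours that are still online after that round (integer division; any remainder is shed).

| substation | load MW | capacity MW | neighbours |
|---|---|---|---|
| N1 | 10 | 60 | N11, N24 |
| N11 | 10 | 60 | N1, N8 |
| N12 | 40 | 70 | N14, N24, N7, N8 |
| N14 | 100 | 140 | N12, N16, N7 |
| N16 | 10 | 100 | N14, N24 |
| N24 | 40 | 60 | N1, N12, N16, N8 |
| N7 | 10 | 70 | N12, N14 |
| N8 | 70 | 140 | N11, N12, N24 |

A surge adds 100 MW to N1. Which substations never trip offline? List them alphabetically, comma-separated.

N14, N16, N7

Round 1 — N1 at 110 > 60. N1 trips offline.
  N1 sheds 110 MW to N11, N24: 55 each.
    N11: 10+55 = 65 > 60
    N24: 40+55 = 95 > 60
Round 2 — N11, N24 trip offline.
  N11 sheds 65 MW to N8: 65 each.
    N8: 70+65 = 135 ≤ 140
  N24 sheds 95 MW to N12, N16, N8: 31 each (2 lost).
    N12: 40+31 = 71 > 70
    N16: 10+31 = 41 ≤ 100
    N8: 135+31 = 166 > 140
Round 3 — N12, N8 trip offline.
  N12 sheds 71 MW to N14, N7: 35 each (1 lost).
    N14: 100+35 = 135 ≤ 140
    N7: 10+35 = 45 ≤ 70
  N8 sheds 166 MW: no online neighbours, lost.
No further trips.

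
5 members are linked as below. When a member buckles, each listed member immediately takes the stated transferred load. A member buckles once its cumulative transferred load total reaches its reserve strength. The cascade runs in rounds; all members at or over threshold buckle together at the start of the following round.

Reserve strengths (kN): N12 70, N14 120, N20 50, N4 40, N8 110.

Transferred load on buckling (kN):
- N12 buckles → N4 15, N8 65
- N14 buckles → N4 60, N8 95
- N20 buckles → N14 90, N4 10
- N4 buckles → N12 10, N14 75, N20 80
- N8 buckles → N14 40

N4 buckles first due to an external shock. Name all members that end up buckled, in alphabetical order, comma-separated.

N14, N20, N4

Round 1 — N4 buckles (initial).
  N12: +10 → 10 < 70
  N14: +75 → 75 < 120
  N20: +80 → 80 ≥ 50
Round 2 — N20 buckles.
  N14: +90 → 165 ≥ 120
Round 3 — N14 buckles.
  N8: +95 → 95 < 110
No further bucklings.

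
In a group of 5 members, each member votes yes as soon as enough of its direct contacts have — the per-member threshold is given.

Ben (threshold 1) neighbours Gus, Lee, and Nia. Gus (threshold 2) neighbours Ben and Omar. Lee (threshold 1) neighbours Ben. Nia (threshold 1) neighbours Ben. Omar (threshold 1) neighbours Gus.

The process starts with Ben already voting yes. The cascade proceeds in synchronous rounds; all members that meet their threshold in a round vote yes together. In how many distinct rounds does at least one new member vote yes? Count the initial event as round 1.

2

Round 1 — Ben votes yes (initial).
Round 2 — checking thresholds:
  Gus: 1 of 2 neighbours < 2, holds.
  Lee: 1 of 1 neighbours ≥ 1, votes yes.
  Nia: 1 of 1 neighbours ≥ 1, votes yes.
Round 3 — no new yes votes; cascade stops.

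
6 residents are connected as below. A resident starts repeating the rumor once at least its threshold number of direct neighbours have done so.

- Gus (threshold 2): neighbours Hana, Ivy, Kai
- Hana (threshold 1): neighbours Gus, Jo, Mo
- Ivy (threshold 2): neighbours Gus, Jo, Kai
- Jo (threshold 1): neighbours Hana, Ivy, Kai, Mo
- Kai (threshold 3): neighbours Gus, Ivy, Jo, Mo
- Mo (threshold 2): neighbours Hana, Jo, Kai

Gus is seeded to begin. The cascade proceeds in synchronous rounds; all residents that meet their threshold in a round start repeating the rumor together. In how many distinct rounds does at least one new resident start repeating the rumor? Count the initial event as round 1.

5

Round 1 — Gus starts repeating the rumor (initial).
Round 2 — checking thresholds:
  Hana: 1 of 3 neighbours ≥ 1, starts repeating the rumor.
  Ivy: 1 of 3 neighbours < 2, below threshold.
  Kai: 1 of 4 neighbours < 3, below threshold.
Round 3 — checking thresholds:
  Ivy: 1 of 3 neighbours < 2, below threshold.
  Jo: 1 of 4 neighbours ≥ 1, starts repeating the rumor.
  Kai: 1 of 4 neighbours < 3, below threshold.
  Mo: 1 of 3 neighbours < 2, below threshold.
Round 4 — checking thresholds:
  Ivy: 2 of 3 neighbours ≥ 2, starts repeating the rumor.
  Kai: 2 of 4 neighbours < 3, below threshold.
  Mo: 2 of 3 neighbours ≥ 2, starts repeating the rumor.
Round 5 — checking thresholds:
  Kai: 4 of 4 neighbours ≥ 3, starts repeating the rumor.
Round 6 — no new spreads; cascade stops.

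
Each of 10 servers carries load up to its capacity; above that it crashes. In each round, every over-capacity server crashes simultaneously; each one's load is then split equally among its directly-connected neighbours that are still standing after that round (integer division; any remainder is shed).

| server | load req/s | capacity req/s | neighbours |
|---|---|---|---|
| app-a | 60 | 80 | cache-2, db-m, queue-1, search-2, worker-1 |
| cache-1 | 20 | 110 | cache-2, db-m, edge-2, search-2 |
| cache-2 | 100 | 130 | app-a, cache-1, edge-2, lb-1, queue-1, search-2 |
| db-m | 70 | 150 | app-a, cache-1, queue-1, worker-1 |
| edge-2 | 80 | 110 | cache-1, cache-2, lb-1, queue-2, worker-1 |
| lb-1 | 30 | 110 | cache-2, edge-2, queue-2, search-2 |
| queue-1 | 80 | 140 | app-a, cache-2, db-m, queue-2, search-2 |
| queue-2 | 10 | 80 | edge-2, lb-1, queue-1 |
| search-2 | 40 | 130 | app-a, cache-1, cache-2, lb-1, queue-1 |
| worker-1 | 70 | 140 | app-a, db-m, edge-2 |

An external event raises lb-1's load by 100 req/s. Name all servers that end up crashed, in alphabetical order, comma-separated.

app-a, cache-2, edge-2, lb-1

Round 1 — lb-1 at 130 > 110. lb-1 crashes.
  lb-1 sheds 130 req/s to cache-2, edge-2, queue-2, search-2: 32 each (2 lost).
    cache-2: 100+32 = 132 > 130
    edge-2: 80+32 = 112 > 110
    queue-2: 10+32 = 42 ≤ 80
    search-2: 40+32 = 72 ≤ 130
Round 2 — cache-2, edge-2 crash.
  cache-2 sheds 132 req/s to app-a, cache-1, queue-1, search-2: 33 each.
    app-a: 60+33 = 93 > 80
    cache-1: 20+33 = 53 ≤ 110
    queue-1: 80+33 = 113 ≤ 140
    search-2: 72+33 = 105 ≤ 130
  edge-2 sheds 112 req/s to cache-1, queue-2, worker-1: 37 each (1 lost).
    cache-1: 53+37 = 90 ≤ 110
    queue-2: 42+37 = 79 ≤ 80
    worker-1: 70+37 = 107 ≤ 140
Round 3 — app-a crashes.
  app-a sheds 93 req/s to db-m, queue-1, search-2, worker-1: 23 each (1 lost).
    db-m: 70+23 = 93 ≤ 150
    queue-1: 113+23 = 136 ≤ 140
    search-2: 105+23 = 128 ≤ 130
    worker-1: 107+23 = 130 ≤ 140
No further crashes.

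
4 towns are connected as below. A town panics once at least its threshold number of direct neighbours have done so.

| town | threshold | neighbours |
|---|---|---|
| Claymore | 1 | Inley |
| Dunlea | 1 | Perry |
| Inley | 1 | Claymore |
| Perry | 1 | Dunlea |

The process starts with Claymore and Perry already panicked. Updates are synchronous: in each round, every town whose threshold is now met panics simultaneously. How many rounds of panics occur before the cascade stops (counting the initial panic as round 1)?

2

Round 1 — Claymore, Perry panic (initial).
Round 2 — checking thresholds:
  Dunlea: 1 of 1 neighbours ≥ 1, panics.
  Inley: 1 of 1 neighbours ≥ 1, panics.
Round 3 — no new panics; cascade stops.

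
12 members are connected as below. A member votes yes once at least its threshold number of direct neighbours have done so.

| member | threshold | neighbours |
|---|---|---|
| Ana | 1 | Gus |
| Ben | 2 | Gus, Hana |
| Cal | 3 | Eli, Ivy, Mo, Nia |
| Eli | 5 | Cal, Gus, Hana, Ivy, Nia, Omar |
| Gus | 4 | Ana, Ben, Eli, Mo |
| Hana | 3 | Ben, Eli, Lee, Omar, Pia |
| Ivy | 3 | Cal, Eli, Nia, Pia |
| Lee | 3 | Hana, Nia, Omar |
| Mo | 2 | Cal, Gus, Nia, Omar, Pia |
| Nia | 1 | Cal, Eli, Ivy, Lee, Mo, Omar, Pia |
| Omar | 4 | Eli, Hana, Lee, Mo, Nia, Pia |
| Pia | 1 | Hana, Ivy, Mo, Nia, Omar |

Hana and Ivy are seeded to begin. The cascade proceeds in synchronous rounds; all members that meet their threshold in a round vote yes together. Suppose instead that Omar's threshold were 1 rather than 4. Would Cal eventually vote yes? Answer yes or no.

yes

With Omar's threshold at 1:
Round 1 — Hana, Ivy vote yes (initial).
Round 2 — checking thresholds:
  Ben: 1 of 2 neighbours < 2, holds.
  Cal: 1 of 4 neighbours < 3, holds.
  Eli: 2 of 6 neighbours < 5, holds.
  Lee: 1 of 3 neighbours < 3, holds.
  Nia: 1 of 7 neighbours ≥ 1, votes yes.
  Omar: 1 of 6 neighbours ≥ 1, votes yes.
  Pia: 2 of 5 neighbours ≥ 1, votes yes.
Round 3 — checking thresholds:
  Ben: 1 of 2 neighbours < 2, holds.
  Cal: 2 of 4 neighbours < 3, holds.
  Eli: 4 of 6 neighbours < 5, holds.
  Lee: 3 of 3 neighbours ≥ 3, votes yes.
  Mo: 3 of 5 neighbours ≥ 2, votes yes.
Round 4 — checking thresholds:
  Ben: 1 of 2 neighbours < 2, holds.
  Cal: 3 of 4 neighbours ≥ 3, votes yes.
  Eli: 4 of 6 neighbours < 5, holds.
  Gus: 1 of 4 neighbours < 4, holds.
Round 5 — checking thresholds:
  Ben: 1 of 2 neighbours < 2, holds.
  Eli: 5 of 6 neighbours ≥ 5, votes yes.
  Gus: 1 of 4 neighbours < 4, holds.
Round 6 — no new yes votes; cascade stops.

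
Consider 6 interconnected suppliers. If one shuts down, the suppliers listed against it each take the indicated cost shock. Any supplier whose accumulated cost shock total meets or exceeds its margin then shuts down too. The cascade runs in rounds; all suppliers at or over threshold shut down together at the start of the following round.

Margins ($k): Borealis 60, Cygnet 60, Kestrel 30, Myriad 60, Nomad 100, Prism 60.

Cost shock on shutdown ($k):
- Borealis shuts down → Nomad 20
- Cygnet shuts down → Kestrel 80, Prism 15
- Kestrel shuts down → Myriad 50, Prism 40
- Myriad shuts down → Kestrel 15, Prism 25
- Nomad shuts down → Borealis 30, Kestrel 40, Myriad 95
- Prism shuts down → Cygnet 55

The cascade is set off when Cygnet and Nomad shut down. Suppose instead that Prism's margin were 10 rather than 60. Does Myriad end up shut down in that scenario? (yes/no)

With Prism's margin at 10:
Round 1 — Cygnet, Nomad shut down (initial).
  Borealis: +30 → 30 < 60
  Kestrel: +80+40 → 120 ≥ 30
  Myriad: +95 → 95 ≥ 60
  Prism: +15 → 15 ≥ 10
Round 2 — Kestrel, Myriad, Prism shut down.
No further shutdowns.

yes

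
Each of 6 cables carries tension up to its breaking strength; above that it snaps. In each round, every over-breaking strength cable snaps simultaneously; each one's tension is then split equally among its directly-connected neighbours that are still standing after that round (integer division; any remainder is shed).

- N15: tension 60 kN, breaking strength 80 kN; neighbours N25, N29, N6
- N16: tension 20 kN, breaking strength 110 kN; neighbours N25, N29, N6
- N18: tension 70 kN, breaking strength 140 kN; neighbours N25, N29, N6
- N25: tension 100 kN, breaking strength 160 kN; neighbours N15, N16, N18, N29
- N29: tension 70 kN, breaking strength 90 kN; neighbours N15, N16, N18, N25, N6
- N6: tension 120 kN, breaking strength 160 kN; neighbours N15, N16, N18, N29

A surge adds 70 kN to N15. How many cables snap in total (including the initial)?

6

Round 1 — N15 at 130 > 80. N15 snaps.
  N15 sheds 130 kN to N25, N29, N6: 43 each (1 lost).
    N25: 100+43 = 143 ≤ 160
    N29: 70+43 = 113 > 90
    N6: 120+43 = 163 > 160
Round 2 — N29, N6 snap.
  N29 sheds 113 kN to N16, N18, N25: 37 each (2 lost).
    N16: 20+37 = 57 ≤ 110
    N18: 70+37 = 107 ≤ 140
    N25: 143+37 = 180 > 160
  N6 sheds 163 kN to N16, N18: 81 each (1 lost).
    N16: 57+81 = 138 > 110
    N18: 107+81 = 188 > 140
Round 3 — N16, N18, N25 snap.
  N16 sheds 138 kN: no online neighbours, lost.
  N18 sheds 188 kN: no online neighbours, lost.
  N25 sheds 180 kN: no online neighbours, lost.
No further breaks.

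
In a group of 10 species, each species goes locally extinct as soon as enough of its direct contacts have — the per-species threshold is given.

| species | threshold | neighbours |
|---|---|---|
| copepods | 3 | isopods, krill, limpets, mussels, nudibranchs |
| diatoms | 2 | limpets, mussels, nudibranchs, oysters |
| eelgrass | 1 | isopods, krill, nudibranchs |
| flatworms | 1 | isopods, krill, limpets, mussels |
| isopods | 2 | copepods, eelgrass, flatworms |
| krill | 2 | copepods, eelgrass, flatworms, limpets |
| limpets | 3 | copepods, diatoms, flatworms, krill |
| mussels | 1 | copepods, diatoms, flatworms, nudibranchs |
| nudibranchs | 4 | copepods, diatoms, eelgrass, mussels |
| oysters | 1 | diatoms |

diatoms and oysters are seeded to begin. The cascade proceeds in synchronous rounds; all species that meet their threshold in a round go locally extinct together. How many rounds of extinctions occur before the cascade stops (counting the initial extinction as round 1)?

Round 1 — diatoms, oysters go locally extinct (initial).
Round 2 — checking thresholds:
  limpets: 1 of 4 neighbours < 3, not yet.
  mussels: 1 of 4 neighbours ≥ 1, goes locally extinct.
  nudibranchs: 1 of 4 neighbours < 4, not yet.
Round 3 — checking thresholds:
  copepods: 1 of 5 neighbours < 3, not yet.
  flatworms: 1 of 4 neighbours ≥ 1, goes locally extinct.
  limpets: 1 of 4 neighbours < 3, not yet.
  nudibranchs: 2 of 4 neighbours < 4, not yet.
Round 4 — no new extinctions; cascade stops.

3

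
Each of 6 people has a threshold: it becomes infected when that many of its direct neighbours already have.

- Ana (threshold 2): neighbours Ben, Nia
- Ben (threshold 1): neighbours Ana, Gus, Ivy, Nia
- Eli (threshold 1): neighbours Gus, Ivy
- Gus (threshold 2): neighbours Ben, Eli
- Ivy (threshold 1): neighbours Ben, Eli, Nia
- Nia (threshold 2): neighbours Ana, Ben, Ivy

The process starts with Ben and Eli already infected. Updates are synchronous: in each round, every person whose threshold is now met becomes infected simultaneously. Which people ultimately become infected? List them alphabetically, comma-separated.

Round 1 — Ben, Eli become infected (initial).
Round 2 — checking thresholds:
  Ana: 1 of 2 neighbours < 2, not yet.
  Gus: 2 of 2 neighbours ≥ 2, becomes infected.
  Ivy: 2 of 3 neighbours ≥ 1, becomes infected.
  Nia: 1 of 3 neighbours < 2, not yet.
Round 3 — checking thresholds:
  Ana: 1 of 2 neighbours < 2, not yet.
  Nia: 2 of 3 neighbours ≥ 2, becomes infected.
Round 4 — checking thresholds:
  Ana: 2 of 2 neighbours ≥ 2, becomes infected.
Round 5 — no new infections; cascade stops.

Ana, Ben, Eli, Gus, Ivy, Nia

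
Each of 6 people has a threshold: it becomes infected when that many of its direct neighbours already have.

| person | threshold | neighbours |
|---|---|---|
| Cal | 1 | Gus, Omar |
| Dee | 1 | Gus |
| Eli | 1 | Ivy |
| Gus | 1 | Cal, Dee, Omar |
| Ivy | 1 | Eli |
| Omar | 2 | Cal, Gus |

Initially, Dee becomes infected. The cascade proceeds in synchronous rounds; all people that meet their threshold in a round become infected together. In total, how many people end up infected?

4

Round 1 — Dee becomes infected (initial).
Round 2 — checking thresholds:
  Gus: 1 of 3 neighbours ≥ 1, becomes infected.
Round 3 — checking thresholds:
  Cal: 1 of 2 neighbours ≥ 1, becomes infected.
  Omar: 1 of 2 neighbours < 2, not yet.
Round 4 — checking thresholds:
  Omar: 2 of 2 neighbours ≥ 2, becomes infected.
Round 5 — no new infections; cascade stops.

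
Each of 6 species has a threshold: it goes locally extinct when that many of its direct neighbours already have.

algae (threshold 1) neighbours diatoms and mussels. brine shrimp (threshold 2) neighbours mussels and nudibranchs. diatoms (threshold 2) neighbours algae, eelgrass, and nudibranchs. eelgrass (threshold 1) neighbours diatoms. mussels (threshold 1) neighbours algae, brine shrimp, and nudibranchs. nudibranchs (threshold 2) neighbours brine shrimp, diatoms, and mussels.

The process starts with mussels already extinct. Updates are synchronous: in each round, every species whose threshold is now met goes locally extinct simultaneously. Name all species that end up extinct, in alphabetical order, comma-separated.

algae, mussels

Round 1 — mussels goes locally extinct (initial).
Round 2 — checking thresholds:
  algae: 1 of 2 neighbours ≥ 1, goes locally extinct.
  brine shrimp: 1 of 2 neighbours < 2, holds.
  nudibranchs: 1 of 3 neighbours < 2, holds.
Round 3 — no new extinctions; cascade stops.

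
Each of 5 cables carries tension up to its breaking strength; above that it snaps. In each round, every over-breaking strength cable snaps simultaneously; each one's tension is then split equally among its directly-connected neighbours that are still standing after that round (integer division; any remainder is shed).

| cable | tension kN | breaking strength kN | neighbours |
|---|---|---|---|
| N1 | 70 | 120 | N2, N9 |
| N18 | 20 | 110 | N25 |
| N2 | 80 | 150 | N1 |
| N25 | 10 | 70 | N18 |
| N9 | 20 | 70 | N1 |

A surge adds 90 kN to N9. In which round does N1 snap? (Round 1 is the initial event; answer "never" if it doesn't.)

Round 1 — N9 at 110 > 70. N9 snaps.
  N9 sheds 110 kN to N1: 110 each.
    N1: 70+110 = 180 > 120
Round 2 — N1 snaps.
  N1 sheds 180 kN to N2: 180 each.
    N2: 80+180 = 260 > 150
Round 3 — N2 snaps.
  N2 sheds 260 kN: no online neighbours, lost.
No further breaks.

2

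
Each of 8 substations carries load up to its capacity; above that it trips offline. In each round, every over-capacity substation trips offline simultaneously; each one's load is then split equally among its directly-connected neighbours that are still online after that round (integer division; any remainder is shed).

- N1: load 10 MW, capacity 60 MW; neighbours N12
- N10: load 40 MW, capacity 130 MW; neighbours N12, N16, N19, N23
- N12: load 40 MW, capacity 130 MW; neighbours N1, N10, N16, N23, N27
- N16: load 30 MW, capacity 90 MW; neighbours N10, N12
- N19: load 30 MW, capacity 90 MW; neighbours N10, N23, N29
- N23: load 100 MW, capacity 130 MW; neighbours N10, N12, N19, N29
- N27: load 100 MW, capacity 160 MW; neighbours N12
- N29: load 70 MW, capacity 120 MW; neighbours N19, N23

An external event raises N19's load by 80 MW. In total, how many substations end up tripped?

Round 1 — N19 at 110 > 90. N19 trips offline.
  N19 sheds 110 MW to N10, N23, N29: 36 each (2 lost).
    N10: 40+36 = 76 ≤ 130
    N23: 100+36 = 136 > 130
    N29: 70+36 = 106 ≤ 120
Round 2 — N23 trips offline.
  N23 sheds 136 MW to N10, N12, N29: 45 each (1 lost).
    N10: 76+45 = 121 ≤ 130
    N12: 40+45 = 85 ≤ 130
    N29: 106+45 = 151 > 120
Round 3 — N29 trips offline.
  N29 sheds 151 MW: no online neighbours, lost.
No further trips.

3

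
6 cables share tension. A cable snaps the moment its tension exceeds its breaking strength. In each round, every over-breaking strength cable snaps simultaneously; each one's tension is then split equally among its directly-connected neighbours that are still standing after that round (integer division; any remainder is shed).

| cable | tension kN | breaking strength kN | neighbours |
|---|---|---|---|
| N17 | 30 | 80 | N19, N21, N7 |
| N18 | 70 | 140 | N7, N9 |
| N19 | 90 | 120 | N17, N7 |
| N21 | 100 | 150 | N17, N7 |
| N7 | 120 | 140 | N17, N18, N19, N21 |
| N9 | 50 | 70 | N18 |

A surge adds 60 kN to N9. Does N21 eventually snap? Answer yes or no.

Round 1 — N9 at 110 > 70. N9 snaps.
  N9 sheds 110 kN to N18: 110 each.
    N18: 70+110 = 180 > 140
Round 2 — N18 snaps.
  N18 sheds 180 kN to N7: 180 each.
    N7: 120+180 = 300 > 140
Round 3 — N7 snaps.
  N7 sheds 300 kN to N17, N19, N21: 100 each.
    N17: 30+100 = 130 > 80
    N19: 90+100 = 190 > 120
    N21: 100+100 = 200 > 150
Round 4 — N17, N19, N21 snap.
  N17 sheds 130 kN: no online neighbours, lost.
  N19 sheds 190 kN: no online neighbours, lost.
  N21 sheds 200 kN: no online neighbours, lost.
No further breaks.

yes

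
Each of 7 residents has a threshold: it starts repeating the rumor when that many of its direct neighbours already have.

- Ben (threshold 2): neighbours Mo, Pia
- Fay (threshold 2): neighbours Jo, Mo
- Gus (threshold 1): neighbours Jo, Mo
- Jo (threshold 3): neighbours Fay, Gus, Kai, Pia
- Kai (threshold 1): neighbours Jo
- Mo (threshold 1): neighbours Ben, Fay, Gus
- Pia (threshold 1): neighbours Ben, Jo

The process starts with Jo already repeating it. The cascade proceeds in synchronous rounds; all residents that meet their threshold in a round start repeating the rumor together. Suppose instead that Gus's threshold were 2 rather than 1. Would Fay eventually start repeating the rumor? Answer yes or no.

With Gus's threshold at 2:
Round 1 — Jo starts repeating the rumor (initial).
Round 2 — checking thresholds:
  Fay: 1 of 2 neighbours < 2, below threshold.
  Gus: 1 of 2 neighbours < 2, below threshold.
  Kai: 1 of 1 neighbours ≥ 1, starts repeating the rumor.
  Pia: 1 of 2 neighbours ≥ 1, starts repeating the rumor.
Round 3 — no new spreads; cascade stops.

no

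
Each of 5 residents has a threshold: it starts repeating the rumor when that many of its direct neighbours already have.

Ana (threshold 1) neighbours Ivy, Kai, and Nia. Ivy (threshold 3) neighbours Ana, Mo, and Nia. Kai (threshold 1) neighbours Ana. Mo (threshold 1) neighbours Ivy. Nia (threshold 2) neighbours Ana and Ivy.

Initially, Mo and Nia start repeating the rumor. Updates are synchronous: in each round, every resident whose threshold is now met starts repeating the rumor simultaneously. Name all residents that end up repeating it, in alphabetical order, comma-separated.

Round 1 — Mo, Nia start repeating the rumor (initial).
Round 2 — checking thresholds:
  Ana: 1 of 3 neighbours ≥ 1, starts repeating the rumor.
  Ivy: 2 of 3 neighbours < 3, below threshold.
Round 3 — checking thresholds:
  Ivy: 3 of 3 neighbours ≥ 3, starts repeating the rumor.
  Kai: 1 of 1 neighbours ≥ 1, starts repeating the rumor.
Round 4 — no new spreads; cascade stops.

Ana, Ivy, Kai, Mo, Nia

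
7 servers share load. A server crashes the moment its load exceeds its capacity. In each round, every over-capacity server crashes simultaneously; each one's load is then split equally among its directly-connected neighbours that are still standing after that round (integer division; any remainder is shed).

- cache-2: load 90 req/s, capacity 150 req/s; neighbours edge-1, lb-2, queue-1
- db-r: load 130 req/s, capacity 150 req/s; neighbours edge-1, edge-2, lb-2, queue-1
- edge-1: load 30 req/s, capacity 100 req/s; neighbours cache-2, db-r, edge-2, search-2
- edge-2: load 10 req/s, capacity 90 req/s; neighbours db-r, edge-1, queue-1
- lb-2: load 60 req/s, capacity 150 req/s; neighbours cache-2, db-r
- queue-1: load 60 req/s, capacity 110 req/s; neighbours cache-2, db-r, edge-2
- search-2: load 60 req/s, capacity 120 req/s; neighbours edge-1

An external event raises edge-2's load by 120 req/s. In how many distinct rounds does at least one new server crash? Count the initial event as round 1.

Round 1 — edge-2 at 130 > 90. edge-2 crashes.
  edge-2 sheds 130 req/s to db-r, edge-1, queue-1: 43 each (1 lost).
    db-r: 130+43 = 173 > 150
    edge-1: 30+43 = 73 ≤ 100
    queue-1: 60+43 = 103 ≤ 110
Round 2 — db-r crashes.
  db-r sheds 173 req/s to edge-1, lb-2, queue-1: 57 each (2 lost).
    edge-1: 73+57 = 130 > 100
    lb-2: 60+57 = 117 ≤ 150
    queue-1: 103+57 = 160 > 110
Round 3 — edge-1, queue-1 crash.
  edge-1 sheds 130 req/s to cache-2, search-2: 65 each.
    cache-2: 90+65 = 155 > 150
    search-2: 60+65 = 125 > 120
  queue-1 sheds 160 req/s to cache-2: 160 each.
    cache-2: 155+160 = 315 > 150
Round 4 — cache-2, search-2 crash.
  cache-2 sheds 315 req/s to lb-2: 315 each.
    lb-2: 117+315 = 432 > 150
  search-2 sheds 125 req/s: no online neighbours, lost.
Round 5 — lb-2 crashes.
  lb-2 sheds 432 req/s: no online neighbours, lost.
No further crashes.

5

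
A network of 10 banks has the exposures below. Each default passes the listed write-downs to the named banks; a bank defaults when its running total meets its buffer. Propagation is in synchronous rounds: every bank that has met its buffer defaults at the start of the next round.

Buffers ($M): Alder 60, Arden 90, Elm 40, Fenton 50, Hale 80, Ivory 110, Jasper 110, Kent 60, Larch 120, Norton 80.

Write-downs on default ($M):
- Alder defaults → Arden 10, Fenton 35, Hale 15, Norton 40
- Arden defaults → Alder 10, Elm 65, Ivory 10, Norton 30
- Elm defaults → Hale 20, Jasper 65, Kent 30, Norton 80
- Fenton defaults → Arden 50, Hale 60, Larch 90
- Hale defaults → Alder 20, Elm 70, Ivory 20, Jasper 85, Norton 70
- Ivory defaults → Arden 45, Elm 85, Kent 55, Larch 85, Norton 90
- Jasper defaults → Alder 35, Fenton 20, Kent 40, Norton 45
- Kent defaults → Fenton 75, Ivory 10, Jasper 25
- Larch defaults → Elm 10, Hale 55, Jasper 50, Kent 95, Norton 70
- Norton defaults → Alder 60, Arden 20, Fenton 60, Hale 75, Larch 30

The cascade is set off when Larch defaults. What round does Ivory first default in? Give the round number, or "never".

Round 1 — Larch defaults (initial).
  Elm: +10 → 10 < 40
  Hale: +55 → 55 < 80
  Jasper: +50 → 50 < 110
  Kent: +95 → 95 ≥ 60
  Norton: +70 → 70 < 80
Round 2 — Kent defaults.
  Fenton: +75 → 75 ≥ 50
  Ivory: +10 → 10 < 110
  Jasper: +25 → 75 < 110
Round 3 — Fenton defaults.
  Arden: +50 → 50 < 90
  Hale: +60 → 115 ≥ 80
Round 4 — Hale defaults.
  Alder: +20 → 20 < 60
  Elm: +70 → 80 ≥ 40
  Ivory: +20 → 30 < 110
  Jasper: +85 → 160 ≥ 110
  Norton: +70 → 140 ≥ 80
Round 5 — Elm, Jasper, Norton default.
  Alder: +35+60 → 115 ≥ 60
  Arden: +20 → 70 < 90
Round 6 — Alder defaults.
  Arden: +10 → 80 < 90
No further defaults.

never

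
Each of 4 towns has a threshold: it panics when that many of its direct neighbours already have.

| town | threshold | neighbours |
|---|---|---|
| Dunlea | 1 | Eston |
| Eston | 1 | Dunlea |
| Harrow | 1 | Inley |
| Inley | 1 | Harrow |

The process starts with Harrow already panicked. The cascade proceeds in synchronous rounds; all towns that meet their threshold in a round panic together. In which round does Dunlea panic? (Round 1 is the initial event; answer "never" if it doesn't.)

Round 1 — Harrow panics (initial).
Round 2 — checking thresholds:
  Inley: 1 of 1 neighbours ≥ 1, panics.
Round 3 — no new panics; cascade stops.

never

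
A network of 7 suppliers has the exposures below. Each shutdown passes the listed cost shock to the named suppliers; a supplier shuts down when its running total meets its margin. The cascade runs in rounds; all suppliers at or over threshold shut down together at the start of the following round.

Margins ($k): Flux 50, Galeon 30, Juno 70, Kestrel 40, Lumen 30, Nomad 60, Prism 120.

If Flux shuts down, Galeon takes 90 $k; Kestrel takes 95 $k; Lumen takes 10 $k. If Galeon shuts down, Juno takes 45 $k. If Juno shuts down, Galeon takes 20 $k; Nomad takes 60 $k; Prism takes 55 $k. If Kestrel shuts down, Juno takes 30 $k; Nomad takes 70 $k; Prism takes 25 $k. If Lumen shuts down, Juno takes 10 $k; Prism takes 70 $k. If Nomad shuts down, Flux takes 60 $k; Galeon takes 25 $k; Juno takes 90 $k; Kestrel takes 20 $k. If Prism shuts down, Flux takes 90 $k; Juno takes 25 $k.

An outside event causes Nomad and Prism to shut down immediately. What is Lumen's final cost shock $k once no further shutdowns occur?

10

Round 1 — Nomad, Prism shut down (initial).
  Flux: +60+90 → 150 ≥ 50
  Galeon: +25 → 25 < 30
  Juno: +90+25 → 115 ≥ 70
  Kestrel: +20 → 20 < 40
Round 2 — Flux, Juno shut down.
  Galeon: +90+20 → 135 ≥ 30
  Kestrel: +95 → 115 ≥ 40
  Lumen: +10 → 10 < 30
Round 3 — Galeon, Kestrel shut down.
No further shutdowns.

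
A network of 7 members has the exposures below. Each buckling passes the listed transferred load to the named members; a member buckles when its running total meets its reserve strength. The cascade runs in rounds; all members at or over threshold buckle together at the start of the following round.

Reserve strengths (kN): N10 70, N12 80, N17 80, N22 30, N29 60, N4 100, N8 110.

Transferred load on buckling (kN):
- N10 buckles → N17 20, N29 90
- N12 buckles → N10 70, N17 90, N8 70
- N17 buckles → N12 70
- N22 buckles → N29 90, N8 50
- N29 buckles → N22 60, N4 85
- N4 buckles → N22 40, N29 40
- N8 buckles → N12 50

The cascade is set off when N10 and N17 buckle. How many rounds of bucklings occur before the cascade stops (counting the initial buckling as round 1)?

Round 1 — N10, N17 buckle (initial).
  N12: +70 → 70 < 80
  N29: +90 → 90 ≥ 60
Round 2 — N29 buckles.
  N22: +60 → 60 ≥ 30
  N4: +85 → 85 < 100
Round 3 — N22 buckles.
  N8: +50 → 50 < 110
No further bucklings.

3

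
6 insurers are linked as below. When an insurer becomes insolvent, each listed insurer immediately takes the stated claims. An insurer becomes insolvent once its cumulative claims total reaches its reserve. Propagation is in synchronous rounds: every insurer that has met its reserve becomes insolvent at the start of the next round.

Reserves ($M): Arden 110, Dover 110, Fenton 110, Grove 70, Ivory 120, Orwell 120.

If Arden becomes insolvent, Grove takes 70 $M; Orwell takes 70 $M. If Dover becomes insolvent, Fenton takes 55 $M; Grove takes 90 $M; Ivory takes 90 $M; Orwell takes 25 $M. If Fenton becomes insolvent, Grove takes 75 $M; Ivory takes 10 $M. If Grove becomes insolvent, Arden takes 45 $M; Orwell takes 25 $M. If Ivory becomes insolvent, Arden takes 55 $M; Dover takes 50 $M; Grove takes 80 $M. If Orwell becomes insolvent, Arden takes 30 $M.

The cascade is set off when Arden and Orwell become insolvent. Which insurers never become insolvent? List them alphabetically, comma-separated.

Dover, Fenton, Ivory

Round 1 — Arden, Orwell become insolvent (initial).
  Grove: +70 → 70 ≥ 70
Round 2 — Grove becomes insolvent.
No further insolvencies.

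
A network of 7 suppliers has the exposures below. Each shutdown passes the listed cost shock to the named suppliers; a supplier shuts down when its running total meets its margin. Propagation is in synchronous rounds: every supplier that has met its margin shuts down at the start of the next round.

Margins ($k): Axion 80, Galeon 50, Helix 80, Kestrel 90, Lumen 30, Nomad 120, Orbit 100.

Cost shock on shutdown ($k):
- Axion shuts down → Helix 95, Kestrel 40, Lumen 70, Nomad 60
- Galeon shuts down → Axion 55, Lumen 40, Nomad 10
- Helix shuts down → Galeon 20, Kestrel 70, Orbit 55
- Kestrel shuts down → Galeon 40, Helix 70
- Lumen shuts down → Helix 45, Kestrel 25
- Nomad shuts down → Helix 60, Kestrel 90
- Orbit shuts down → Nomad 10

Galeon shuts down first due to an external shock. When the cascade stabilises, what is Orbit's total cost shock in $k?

Round 1 — Galeon shuts down (initial).
  Axion: +55 → 55 < 80
  Lumen: +40 → 40 ≥ 30
  Nomad: +10 → 10 < 120
Round 2 — Lumen shuts down.
  Helix: +45 → 45 < 80
  Kestrel: +25 → 25 < 90
No further shutdowns.

0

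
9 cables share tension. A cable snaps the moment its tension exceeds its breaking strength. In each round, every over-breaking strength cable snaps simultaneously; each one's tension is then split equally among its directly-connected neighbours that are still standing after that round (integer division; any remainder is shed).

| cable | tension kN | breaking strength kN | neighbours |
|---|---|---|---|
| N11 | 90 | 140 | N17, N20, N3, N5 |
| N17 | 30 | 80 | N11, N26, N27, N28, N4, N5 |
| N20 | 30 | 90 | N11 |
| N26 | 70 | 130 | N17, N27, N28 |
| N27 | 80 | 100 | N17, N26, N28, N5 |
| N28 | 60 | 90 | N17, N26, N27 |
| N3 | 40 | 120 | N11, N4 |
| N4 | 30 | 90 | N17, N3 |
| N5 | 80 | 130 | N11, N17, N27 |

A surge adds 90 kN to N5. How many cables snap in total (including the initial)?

7

Round 1 — N5 at 170 > 130. N5 snaps.
  N5 sheds 170 kN to N11, N17, N27: 56 each (2 lost).
    N11: 90+56 = 146 > 140
    N17: 30+56 = 86 > 80
    N27: 80+56 = 136 > 100
Round 2 — N11, N17, N27 snap.
  N11 sheds 146 kN to N20, N3: 73 each.
    N20: 30+73 = 103 > 90
    N3: 40+73 = 113 ≤ 120
  N17 sheds 86 kN to N26, N28, N4: 28 each (2 lost).
    N26: 70+28 = 98 ≤ 130
    N28: 60+28 = 88 ≤ 90
    N4: 30+28 = 58 ≤ 90
  N27 sheds 136 kN to N26, N28: 68 each.
    N26: 98+68 = 166 > 130
    N28: 88+68 = 156 > 90
Round 3 — N20, N26, N28 snap.
  N20 sheds 103 kN: no online neighbours, lost.
  N26 sheds 166 kN: no online neighbours, lost.
  N28 sheds 156 kN: no online neighbours, lost.
No further breaks.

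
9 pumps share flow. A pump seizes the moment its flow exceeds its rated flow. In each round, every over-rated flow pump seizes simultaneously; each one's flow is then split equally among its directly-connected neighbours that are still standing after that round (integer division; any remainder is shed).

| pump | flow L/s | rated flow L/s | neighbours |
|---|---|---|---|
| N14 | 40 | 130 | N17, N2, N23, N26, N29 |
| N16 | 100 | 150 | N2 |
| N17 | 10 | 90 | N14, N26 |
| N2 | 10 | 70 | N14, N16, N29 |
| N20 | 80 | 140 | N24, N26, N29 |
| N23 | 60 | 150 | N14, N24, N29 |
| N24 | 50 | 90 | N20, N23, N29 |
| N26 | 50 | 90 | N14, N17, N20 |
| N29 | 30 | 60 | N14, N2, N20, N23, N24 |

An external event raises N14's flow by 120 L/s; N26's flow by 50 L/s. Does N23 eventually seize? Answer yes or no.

Round 1 — N14 at 160 > 130; N26 at 100 > 90. N14, N26 seize.
  N14 sheds 160 L/s to N17, N2, N23, N29: 40 each.
    N17: 10+40 = 50 ≤ 90
    N2: 10+40 = 50 ≤ 70
    N23: 60+40 = 100 ≤ 150
    N29: 30+40 = 70 > 60
  N26 sheds 100 L/s to N17, N20: 50 each.
    N17: 50+50 = 100 > 90
    N20: 80+50 = 130 ≤ 140
Round 2 — N17, N29 seize.
  N17 sheds 100 L/s: no online neighbours, lost.
  N29 sheds 70 L/s to N2, N20, N23, N24: 17 each (2 lost).
    N2: 50+17 = 67 ≤ 70
    N20: 130+17 = 147 > 140
    N23: 100+17 = 117 ≤ 150
    N24: 50+17 = 67 ≤ 90
Round 3 — N20 seizes.
  N20 sheds 147 L/s to N24: 147 each.
    N24: 67+147 = 214 > 90
Round 4 — N24 seizes.
  N24 sheds 214 L/s to N23: 214 each.
    N23: 117+214 = 331 > 150
Round 5 — N23 seizes.
  N23 sheds 331 L/s: no online neighbours, lost.
No further seizures.

yes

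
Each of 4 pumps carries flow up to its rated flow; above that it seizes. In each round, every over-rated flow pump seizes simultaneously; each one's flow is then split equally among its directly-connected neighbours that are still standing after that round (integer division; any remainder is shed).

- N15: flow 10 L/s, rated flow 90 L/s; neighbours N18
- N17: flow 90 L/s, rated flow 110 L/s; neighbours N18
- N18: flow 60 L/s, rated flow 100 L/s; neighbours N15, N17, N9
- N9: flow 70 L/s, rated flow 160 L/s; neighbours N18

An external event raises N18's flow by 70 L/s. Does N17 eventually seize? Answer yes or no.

Round 1 — N18 at 130 > 100. N18 seizes.
  N18 sheds 130 L/s to N15, N17, N9: 43 each (1 lost).
    N15: 10+43 = 53 ≤ 90
    N17: 90+43 = 133 > 110
    N9: 70+43 = 113 ≤ 160
Round 2 — N17 seizes.
  N17 sheds 133 L/s: no online neighbours, lost.
No further seizures.

yes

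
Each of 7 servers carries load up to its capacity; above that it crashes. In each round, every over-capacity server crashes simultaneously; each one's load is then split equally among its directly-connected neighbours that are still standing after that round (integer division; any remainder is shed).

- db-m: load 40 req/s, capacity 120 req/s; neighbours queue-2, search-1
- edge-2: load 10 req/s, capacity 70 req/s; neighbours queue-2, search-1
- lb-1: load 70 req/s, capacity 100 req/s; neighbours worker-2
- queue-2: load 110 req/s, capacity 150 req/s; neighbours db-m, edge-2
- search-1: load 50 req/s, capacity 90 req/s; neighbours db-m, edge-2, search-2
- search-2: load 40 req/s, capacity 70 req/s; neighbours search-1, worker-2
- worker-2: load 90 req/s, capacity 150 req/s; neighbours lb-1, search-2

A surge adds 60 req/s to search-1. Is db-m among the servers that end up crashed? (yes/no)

Round 1 — search-1 at 110 > 90. search-1 crashes.
  search-1 sheds 110 req/s to db-m, edge-2, search-2: 36 each (2 lost).
    db-m: 40+36 = 76 ≤ 120
    edge-2: 10+36 = 46 ≤ 70
    search-2: 40+36 = 76 > 70
Round 2 — search-2 crashes.
  search-2 sheds 76 req/s to worker-2: 76 each.
    worker-2: 90+76 = 166 > 150
Round 3 — worker-2 crashes.
  worker-2 sheds 166 req/s to lb-1: 166 each.
    lb-1: 70+166 = 236 > 100
Round 4 — lb-1 crashes.
  lb-1 sheds 236 req/s: no online neighbours, lost.
No further crashes.

no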